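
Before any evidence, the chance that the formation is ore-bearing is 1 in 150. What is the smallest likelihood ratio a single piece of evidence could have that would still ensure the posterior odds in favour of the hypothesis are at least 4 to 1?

596

Prior odds = (1/150)/(149/150) = 1/149.
Target odds = 4.
Required Bayes factor = 4 ÷ (1/149) = 596.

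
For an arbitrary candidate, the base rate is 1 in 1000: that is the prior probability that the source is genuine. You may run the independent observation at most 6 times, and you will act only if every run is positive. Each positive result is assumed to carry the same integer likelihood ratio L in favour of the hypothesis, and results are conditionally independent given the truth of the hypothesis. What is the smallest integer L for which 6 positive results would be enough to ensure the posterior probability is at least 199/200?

8

Prior odds = 0.001/0.999 = 1/999.
Target odds = 0.995/0.005 = 199.
Need L⁶ ≥ 199 ÷ (1/999) = 198801.
7⁶ = 117649 < 198801 ≤ 262144 = 8⁶, so L = 8.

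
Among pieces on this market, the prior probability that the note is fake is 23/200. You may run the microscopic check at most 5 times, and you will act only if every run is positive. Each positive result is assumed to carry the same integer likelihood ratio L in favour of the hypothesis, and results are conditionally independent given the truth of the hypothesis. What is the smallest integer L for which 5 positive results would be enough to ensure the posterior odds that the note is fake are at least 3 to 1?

2

Prior odds = 0.115/0.885 = 23/177.
Target odds = 3.
Need L⁵ ≥ 3 ÷ (23/177) = 531/23.
1⁵ = 1 < 531/23 ≤ 32 = 2⁵, so L = 2.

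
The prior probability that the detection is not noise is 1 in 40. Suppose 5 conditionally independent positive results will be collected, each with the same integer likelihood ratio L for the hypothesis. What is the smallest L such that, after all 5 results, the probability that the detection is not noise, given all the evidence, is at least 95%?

4

Prior odds = 0.025/0.975 = 1/39.
Target odds = 0.95/0.05 = 19.
Need L⁵ ≥ 19 ÷ (1/39) = 741.
3⁵ = 243 < 741 ≤ 1024 = 4⁵, so L = 4.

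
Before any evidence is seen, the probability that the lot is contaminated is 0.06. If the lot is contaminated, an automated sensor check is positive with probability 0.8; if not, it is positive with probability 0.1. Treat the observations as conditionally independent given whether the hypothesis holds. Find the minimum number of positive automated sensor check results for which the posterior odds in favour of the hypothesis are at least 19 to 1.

3

Prior odds: 0.06 ÷ 0.94 = 3/47.
Likelihood ratio of a positive = 0.8/0.1 = 8.
Target odds = 19.
Need (3/47) × 8ⁿ ≥ 19, i.e. 8ⁿ ≥ 893/3.
8² = 64 falls short of 893/3 but 8³ = 512 reaches it, so n = 3.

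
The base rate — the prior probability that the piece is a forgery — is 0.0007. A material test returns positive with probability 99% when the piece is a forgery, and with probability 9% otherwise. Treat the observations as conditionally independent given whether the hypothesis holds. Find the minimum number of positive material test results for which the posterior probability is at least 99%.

Prior odds = 0.0007/0.9993 = 7/9993.
Likelihood ratio of a positive result = 0.99/0.09 = 11.
Target odds: 0.99 ÷ 0.01 = 99.
Need (7/9993) × 11ⁿ ≥ 99, i.e. 11ⁿ ≥ 989307/7.
11⁴ = 14641 falls short of 989307/7 but 11⁵ = 161051 reaches it, so n = 5.

5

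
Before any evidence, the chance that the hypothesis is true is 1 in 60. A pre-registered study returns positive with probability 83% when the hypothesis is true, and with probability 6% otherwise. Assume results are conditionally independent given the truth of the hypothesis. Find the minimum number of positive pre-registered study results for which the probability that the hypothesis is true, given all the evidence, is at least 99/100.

Prior odds: (1/60) ÷ (59/60) = 1/59.
Likelihood ratio of a positive result = 0.83/0.06 = 83/6.
Target posterior odds = 0.99/0.01 = 99.
Need (1/59) × (83/6)ⁿ ≥ 99, i.e. (83/6)ⁿ ≥ 5841.
(83/6)³ = 571787/216 falls short of 5841 but (83/6)⁴ = 47458321/1296 reaches it, so n = 4.

4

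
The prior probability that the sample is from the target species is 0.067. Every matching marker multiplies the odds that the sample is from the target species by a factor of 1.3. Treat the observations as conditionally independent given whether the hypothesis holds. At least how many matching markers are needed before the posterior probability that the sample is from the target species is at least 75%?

15

Prior odds: 0.067 ÷ 0.933 = 67/933.
Likelihood ratio per matching marker = 1.3.
Target posterior odds = 0.75/0.25 = 3.
Need (67/933) × 1.3ⁿ ≥ 3, i.e. 1.3ⁿ ≥ 2799/67.
1.3¹⁴ ≈39.3738 falls short of 2799/67 but 1.3¹⁵ ≈51.1859 reaches it, so n = 15.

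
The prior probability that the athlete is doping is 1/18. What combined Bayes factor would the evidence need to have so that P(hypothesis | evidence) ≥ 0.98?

Prior odds = (1/18)/(17/18) = 1/17.
Target odds = 0.98/0.02 = 49.
Required Bayes factor = 49 ÷ (1/17) = 833.

833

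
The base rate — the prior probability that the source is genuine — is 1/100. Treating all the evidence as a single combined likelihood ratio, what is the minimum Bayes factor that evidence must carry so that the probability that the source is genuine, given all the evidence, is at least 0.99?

Prior odds = 0.01/0.99 = 1/99.
Target odds = 0.99/0.01 = 99.
Required Bayes factor = 99 ÷ (1/99) = 9801.

9801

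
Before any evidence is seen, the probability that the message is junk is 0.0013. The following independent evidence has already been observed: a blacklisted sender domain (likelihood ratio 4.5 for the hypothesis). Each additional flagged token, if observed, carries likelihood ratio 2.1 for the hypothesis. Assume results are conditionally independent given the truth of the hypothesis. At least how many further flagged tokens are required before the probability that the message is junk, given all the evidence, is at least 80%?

Prior odds = 0.0013/0.9987 = 13/9987.
Bayes factor of the evidence already in hand = 4.5.
Odds after that evidence = (13/9987) × 4.5 = 39/6658.
Target odds = 0.8/0.2 = 4.
Need 2.1ⁿ ≥ 4 ÷ (39/6658) = 26632/39.
2.1⁸ ≈378.229 falls short of 26632/39 but 2.1⁹ ≈794.28 reaches it, so n = 9.

9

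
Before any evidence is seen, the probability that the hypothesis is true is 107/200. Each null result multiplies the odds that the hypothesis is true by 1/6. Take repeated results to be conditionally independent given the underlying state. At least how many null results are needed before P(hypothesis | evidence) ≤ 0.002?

4

Prior odds = 0.535/0.465 = 107/93.
Likelihood ratio per null result = 1/6.
Target odds: 0.002 ÷ 0.998 = 1/499.
Need (107/93) × (1/6)ⁿ ≤ 1/499, i.e. (1/6)ⁿ ≤ 93/53393.
(1/6)³ = 1/216 is still above 93/53393 but (1/6)⁴ = 1/1296 is at or below it, so n = 4.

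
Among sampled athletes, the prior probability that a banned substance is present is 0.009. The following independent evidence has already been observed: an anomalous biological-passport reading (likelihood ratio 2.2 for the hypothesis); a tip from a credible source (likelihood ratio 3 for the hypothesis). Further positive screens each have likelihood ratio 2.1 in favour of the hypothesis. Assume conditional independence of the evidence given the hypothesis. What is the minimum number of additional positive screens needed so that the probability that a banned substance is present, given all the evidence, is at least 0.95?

Prior odds = 0.009/0.991 = 9/991.
Combined Bayes factor of the evidence already in hand = 2.2 × 3 = 6.6.
Odds after that evidence = (9/991) × 6.6 = 297/4955.
Target odds = 0.95/0.05 = 19.
Need 2.1ⁿ ≥ 19 ÷ (297/4955) = 94145/297.
2.1⁷ ≈180.109 falls short of 94145/297 but 2.1⁸ ≈378.229 reaches it, so n = 8.

8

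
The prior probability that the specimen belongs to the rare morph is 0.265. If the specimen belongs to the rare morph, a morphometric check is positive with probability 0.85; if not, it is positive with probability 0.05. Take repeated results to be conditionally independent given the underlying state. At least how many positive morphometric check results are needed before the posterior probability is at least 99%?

2

Prior odds = 0.265/0.735 = 53/147.
Likelihood ratio of a positive = 0.85/0.05 = 17.
Target posterior odds = 0.99/0.01 = 99.
Require 17ⁿ ≥ 99 ÷ (53/147) = 14553/53.
17¹ = 17 falls short of 14553/53 but 17² = 289 reaches it, so n = 2.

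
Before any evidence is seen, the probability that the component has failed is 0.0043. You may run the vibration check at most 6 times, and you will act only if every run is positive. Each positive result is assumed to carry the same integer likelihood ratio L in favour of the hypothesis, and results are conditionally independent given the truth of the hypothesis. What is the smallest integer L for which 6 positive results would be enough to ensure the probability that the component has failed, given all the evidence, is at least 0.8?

4

Prior odds = 0.0043/0.9957 = 43/9957.
Target odds = 0.8/0.2 = 4.
Need L⁶ ≥ 4 ÷ (43/9957) = 39828/43.
3⁶ = 729 < 39828/43 ≤ 4096 = 4⁶, so L = 4.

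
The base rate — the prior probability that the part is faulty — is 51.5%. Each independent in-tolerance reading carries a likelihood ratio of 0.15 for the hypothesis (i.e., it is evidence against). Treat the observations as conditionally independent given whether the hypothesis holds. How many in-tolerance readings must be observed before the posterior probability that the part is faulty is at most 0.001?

4

Prior odds: 0.515 ÷ 0.485 = 103/97.
Likelihood ratio per in-tolerance reading = 0.15.
Target odds: 0.001 ÷ 0.999 = 1/999.
Need (103/97) × 0.15ⁿ ≤ 1/999, i.e. 0.15ⁿ ≤ 97/102897.
0.15³ = 0.003375 is still above 97/102897 but 0.15⁴ = 81/160000 is at or below it, so n = 4.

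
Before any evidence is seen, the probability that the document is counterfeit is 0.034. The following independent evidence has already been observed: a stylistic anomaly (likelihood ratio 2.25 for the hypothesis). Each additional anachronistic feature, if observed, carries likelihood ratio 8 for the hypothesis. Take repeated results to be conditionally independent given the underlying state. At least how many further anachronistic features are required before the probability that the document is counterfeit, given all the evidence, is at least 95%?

3

Prior odds = 0.034/0.966 = 17/483.
Bayes factor of the evidence already in hand = 2.25.
Odds after that evidence = (17/483) × 2.25 = 51/644.
Target odds = 0.95/0.05 = 19.
Need 8ⁿ ≥ 19 ÷ (51/644) = 12236/51.
8² = 64 falls short of 12236/51 but 8³ = 512 reaches it, so n = 3.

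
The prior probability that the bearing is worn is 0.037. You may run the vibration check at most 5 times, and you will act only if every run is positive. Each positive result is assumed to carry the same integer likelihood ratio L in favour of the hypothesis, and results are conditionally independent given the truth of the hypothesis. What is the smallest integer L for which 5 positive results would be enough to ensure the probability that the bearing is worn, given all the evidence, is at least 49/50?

5

Prior odds = 0.037/0.963 = 37/963.
Target odds = 0.98/0.02 = 49.
Need L⁵ ≥ 49 ÷ (37/963) = 47187/37.
4⁵ = 1024 < 47187/37 ≤ 3125 = 5⁵, so L = 5.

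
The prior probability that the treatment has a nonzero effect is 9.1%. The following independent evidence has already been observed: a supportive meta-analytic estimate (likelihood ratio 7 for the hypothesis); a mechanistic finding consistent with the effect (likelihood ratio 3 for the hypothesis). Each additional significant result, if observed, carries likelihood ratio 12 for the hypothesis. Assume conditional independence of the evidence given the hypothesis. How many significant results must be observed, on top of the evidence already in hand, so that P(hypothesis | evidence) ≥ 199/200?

2

Prior odds = 0.091/0.909 = 91/909.
Combined Bayes factor of the evidence already in hand = 7 × 3 = 21.
Odds after that evidence = (91/909) × 21 = 637/303.
Target odds = 0.995/0.005 = 199.
Need 12ⁿ ≥ 199 ÷ (637/303) = 60297/637.
12¹ = 12 falls short of 60297/637 but 12² = 144 reaches it, so n = 2.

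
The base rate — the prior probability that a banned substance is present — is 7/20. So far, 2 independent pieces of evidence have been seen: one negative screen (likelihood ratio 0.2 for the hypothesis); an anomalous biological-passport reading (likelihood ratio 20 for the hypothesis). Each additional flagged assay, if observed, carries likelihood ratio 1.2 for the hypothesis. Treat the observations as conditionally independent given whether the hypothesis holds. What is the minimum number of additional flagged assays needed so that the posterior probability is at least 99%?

Prior odds = 0.35/0.65 = 7/13.
Combined Bayes factor of the evidence already in hand = 0.2 × 20 = 4.
Odds after that evidence = (7/13) × 4 = 28/13.
Target odds = 0.99/0.01 = 99.
Need 1.2ⁿ ≥ 99 ÷ (28/13) = 1287/28.
1.2²⁰ ≈38.3376 falls short of 1287/28 but 1.2²¹ ≈46.0051 reaches it, so n = 21.

21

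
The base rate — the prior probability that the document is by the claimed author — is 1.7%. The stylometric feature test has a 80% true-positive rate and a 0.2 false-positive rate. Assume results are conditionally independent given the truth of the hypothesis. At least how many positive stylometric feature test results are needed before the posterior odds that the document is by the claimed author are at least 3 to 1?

4

Prior odds = 0.017/0.983 = 17/983.
Likelihood ratio of a positive result = 0.8/0.2 = 4.
Target odds = 3.
Require 4ⁿ ≥ 3 ÷ (17/983) = 2949/17.
4³ = 64 falls short of 2949/17 but 4⁴ = 256 reaches it, so n = 4.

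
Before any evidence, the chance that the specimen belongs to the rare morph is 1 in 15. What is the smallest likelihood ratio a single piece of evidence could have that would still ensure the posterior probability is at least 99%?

1386

Prior odds = (1/15)/(14/15) = 1/14.
Target odds = 0.99/0.01 = 99.
Required Bayes factor = 99 ÷ (1/14) = 1386.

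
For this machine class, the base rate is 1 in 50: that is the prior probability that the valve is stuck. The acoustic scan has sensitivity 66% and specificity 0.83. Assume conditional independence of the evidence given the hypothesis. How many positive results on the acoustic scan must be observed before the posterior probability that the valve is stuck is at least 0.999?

8

Prior odds: 0.02 ÷ 0.98 = 1/49.
False-positive rate = 1 − 0.83 = 0.17; likelihood ratio of a positive = 0.66/0.17 = 66/17.
Target posterior odds = 0.999/0.001 = 999.
Require (66/17)ⁿ ≥ 999 ÷ (1/49) = 48951.
(66/17)⁷ ≈13294.3 falls short of 48951 but (66/17)⁸ ≈51613.1 reaches it, so n = 8.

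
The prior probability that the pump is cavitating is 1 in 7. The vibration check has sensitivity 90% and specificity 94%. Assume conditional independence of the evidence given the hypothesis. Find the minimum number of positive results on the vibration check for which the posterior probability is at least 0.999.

Prior odds: (1/7) ÷ (6/7) = 1/6.
False-positive rate = 1 − 0.94 = 0.06; likelihood ratio of a positive = 0.9/0.06 = 15.
Target posterior odds = 0.999/0.001 = 999.
Need (1/6) × 15ⁿ ≥ 999, i.e. 15ⁿ ≥ 5994.
15³ = 3375 falls short of 5994 but 15⁴ = 50625 reaches it, so n = 4.

4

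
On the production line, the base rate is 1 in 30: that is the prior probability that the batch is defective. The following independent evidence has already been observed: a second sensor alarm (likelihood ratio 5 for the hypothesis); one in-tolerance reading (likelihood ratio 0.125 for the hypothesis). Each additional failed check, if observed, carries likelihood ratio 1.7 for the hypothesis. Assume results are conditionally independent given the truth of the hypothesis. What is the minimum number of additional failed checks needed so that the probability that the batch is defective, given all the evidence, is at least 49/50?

15

Prior odds = (1/30)/(29/30) = 1/29.
Combined Bayes factor of the evidence already in hand = 5 × 0.125 = 0.625.
Odds after that evidence = (1/29) × 0.625 = 5/232.
Target odds = 0.98/0.02 = 49.
Need 1.7ⁿ ≥ 49 ÷ (5/232) = 2273.6.
1.7¹⁴ ≈1683.78 falls short of 2273.6 but 1.7¹⁵ ≈2862.42 reaches it, so n = 15.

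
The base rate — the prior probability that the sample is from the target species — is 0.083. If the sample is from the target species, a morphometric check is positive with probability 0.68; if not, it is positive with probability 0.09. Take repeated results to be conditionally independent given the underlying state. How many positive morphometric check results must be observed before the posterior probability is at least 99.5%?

4

Prior odds: 0.083 ÷ 0.917 = 83/917.
Likelihood ratio of a positive = 0.68/0.09 = 68/9.
Target odds: 0.995 ÷ 0.005 = 199.
Need (83/917) × (68/9)ⁿ ≥ 199, i.e. (68/9)ⁿ ≥ 182483/83.
(68/9)³ = 314432/729 falls short of 182483/83 but (68/9)⁴ = 21381376/6561 reaches it, so n = 4.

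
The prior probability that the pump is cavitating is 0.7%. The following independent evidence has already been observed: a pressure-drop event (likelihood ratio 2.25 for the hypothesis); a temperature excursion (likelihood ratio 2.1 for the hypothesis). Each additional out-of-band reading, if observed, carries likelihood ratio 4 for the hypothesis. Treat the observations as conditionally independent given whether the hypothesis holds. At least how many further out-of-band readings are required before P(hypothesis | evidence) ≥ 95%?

5

Prior odds = 0.007/0.993 = 7/993.
Combined Bayes factor of the evidence already in hand = 2.25 × 2.1 = 4.725.
Odds after that evidence = (7/993) × 4.725 = 441/13240.
Target odds = 0.95/0.05 = 19.
Need 4ⁿ ≥ 19 ÷ (441/13240) = 251560/441.
4⁴ = 256 falls short of 251560/441 but 4⁵ = 1024 reaches it, so n = 5.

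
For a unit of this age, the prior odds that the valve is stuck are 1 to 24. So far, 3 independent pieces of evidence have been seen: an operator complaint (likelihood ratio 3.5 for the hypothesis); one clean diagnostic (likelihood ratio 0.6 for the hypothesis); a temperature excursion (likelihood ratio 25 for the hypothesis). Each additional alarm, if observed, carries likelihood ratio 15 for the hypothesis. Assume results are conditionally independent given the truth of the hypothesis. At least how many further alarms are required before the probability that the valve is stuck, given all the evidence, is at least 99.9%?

Prior odds = 1/24.
Combined Bayes factor of the evidence already in hand = 3.5 × 0.6 × 25 = 52.5.
Odds after that evidence = (1/24) × 52.5 = 2.1875.
Target odds = 0.999/0.001 = 999.
Need 15ⁿ ≥ 999 ÷ 2.1875 = 15984/35.
15² = 225 falls short of 15984/35 but 15³ = 3375 reaches it, so n = 3.

3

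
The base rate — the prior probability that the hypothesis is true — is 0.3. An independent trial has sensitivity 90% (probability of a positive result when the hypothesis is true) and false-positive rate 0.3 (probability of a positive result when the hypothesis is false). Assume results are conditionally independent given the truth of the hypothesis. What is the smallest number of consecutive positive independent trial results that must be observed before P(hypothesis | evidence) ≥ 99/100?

Prior odds: 0.3 ÷ 0.7 = 3/7.
Likelihood ratio of a positive result = 0.9/0.3 = 3.
Target odds: 0.99 ÷ 0.01 = 99.
Need (3/7) × 3ⁿ ≥ 99, i.e. 3ⁿ ≥ 231.
3⁴ = 81 falls short of 231 but 3⁵ = 243 reaches it, so n = 5.

5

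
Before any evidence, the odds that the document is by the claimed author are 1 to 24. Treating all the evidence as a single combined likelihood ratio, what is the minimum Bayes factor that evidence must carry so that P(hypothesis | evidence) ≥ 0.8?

Prior odds = 1/24.
Target odds = 0.8/0.2 = 4.
Required Bayes factor = 4 ÷ (1/24) = 96.

96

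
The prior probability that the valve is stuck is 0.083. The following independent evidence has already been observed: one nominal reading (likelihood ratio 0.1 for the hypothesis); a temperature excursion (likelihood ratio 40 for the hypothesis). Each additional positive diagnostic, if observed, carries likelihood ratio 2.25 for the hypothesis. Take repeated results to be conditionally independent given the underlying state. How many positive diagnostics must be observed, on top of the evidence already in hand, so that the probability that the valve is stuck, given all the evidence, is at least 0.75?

3

Prior odds = 0.083/0.917 = 83/917.
Combined Bayes factor of the evidence already in hand = 0.1 × 40 = 4.
Odds after that evidence = (83/917) × 4 = 332/917.
Target odds = 0.75/0.25 = 3.
Need 2.25ⁿ ≥ 3 ÷ (332/917) = 2751/332.
2.25² = 5.0625 falls short of 2751/332 but 2.25³ = 11.390625 reaches it, so n = 3.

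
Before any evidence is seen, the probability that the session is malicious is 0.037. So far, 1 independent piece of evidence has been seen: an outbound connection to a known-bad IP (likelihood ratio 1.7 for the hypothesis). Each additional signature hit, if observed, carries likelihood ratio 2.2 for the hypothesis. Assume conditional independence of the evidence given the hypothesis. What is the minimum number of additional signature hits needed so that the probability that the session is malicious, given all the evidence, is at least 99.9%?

13

Prior odds = 0.037/0.963 = 37/963.
Bayes factor of the evidence already in hand = 1.7.
Odds after that evidence = (37/963) × 1.7 = 629/9630.
Target odds = 0.999/0.001 = 999.
Need 2.2ⁿ ≥ 999 ÷ (629/9630) = 260010/17.
2.2¹² ≈12855 falls short of 260010/17 but 2.2¹³ ≈28281 reaches it, so n = 13.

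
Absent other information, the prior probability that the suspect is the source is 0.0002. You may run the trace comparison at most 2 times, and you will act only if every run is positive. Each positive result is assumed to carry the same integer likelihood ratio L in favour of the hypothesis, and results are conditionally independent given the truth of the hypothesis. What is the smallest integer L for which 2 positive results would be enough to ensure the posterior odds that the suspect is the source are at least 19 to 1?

Prior odds = 0.0002/0.9998 = 1/4999.
Target odds = 19.
Need L² ≥ 19 ÷ (1/4999) = 94981.
308² = 94864 < 94981 ≤ 95481 = 309², so L = 309.

309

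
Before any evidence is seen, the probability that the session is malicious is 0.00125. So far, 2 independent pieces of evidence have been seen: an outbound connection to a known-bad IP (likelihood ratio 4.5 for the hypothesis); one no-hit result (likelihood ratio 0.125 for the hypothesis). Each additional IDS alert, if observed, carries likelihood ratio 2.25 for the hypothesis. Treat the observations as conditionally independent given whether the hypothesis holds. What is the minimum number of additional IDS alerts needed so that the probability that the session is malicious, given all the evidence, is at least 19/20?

Prior odds = 0.00125/0.99875 = 1/799.
Combined Bayes factor of the evidence already in hand = 4.5 × 0.125 = 0.5625.
Odds after that evidence = (1/799) × 0.5625 = 9/12784.
Target odds = 0.95/0.05 = 19.
Need 2.25ⁿ ≥ 19 ÷ (9/12784) = 242896/9.
2.25¹² ≈16834.1 falls short of 242896/9 but 2.25¹³ ≈37876.8 reaches it, so n = 13.

13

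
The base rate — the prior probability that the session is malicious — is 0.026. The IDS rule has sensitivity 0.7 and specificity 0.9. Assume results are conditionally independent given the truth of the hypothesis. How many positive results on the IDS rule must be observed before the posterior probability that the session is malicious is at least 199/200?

Prior odds: 0.026 ÷ 0.974 = 13/487.
False-positive rate = 1 − 0.9 = 0.1; likelihood ratio of a positive = 0.7/0.1 = 7.
Target odds: 0.995 ÷ 0.005 = 199.
Need (13/487) × 7ⁿ ≥ 199, i.e. 7ⁿ ≥ 96913/13.
7⁴ = 2401 falls short of 96913/13 but 7⁵ = 16807 reaches it, so n = 5.

5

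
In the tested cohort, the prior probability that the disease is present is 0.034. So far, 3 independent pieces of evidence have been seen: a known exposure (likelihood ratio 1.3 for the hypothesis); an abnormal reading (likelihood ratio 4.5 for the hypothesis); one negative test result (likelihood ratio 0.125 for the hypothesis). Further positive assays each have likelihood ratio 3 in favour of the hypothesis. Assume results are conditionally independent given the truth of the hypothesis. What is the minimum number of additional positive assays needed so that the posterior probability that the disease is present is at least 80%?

Prior odds = 0.034/0.966 = 17/483.
Combined Bayes factor of the evidence already in hand = 1.3 × 4.5 × 0.125 = 0.73125.
Odds after that evidence = (17/483) × 0.73125 = 663/25760.
Target odds = 0.8/0.2 = 4.
Need 3ⁿ ≥ 4 ÷ (663/25760) = 103040/663.
3⁴ = 81 falls short of 103040/663 but 3⁵ = 243 reaches it, so n = 5.

5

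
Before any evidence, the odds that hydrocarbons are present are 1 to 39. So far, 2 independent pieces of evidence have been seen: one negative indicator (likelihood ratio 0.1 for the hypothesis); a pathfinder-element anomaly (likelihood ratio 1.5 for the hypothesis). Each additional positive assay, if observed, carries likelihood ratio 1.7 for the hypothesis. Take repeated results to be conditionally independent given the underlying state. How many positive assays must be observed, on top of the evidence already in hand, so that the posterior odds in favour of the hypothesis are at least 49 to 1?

18

Prior odds = 1/39.
Combined Bayes factor of the evidence already in hand = 0.1 × 1.5 = 0.15.
Odds after that evidence = (1/39) × 0.15 = 1/260.
Target odds = 49.
Need 1.7ⁿ ≥ 49 ÷ (1/260) = 12740.
1.7¹⁷ ≈8272.4 falls short of 12740 but 1.7¹⁸ ≈14063.1 reaches it, so n = 18.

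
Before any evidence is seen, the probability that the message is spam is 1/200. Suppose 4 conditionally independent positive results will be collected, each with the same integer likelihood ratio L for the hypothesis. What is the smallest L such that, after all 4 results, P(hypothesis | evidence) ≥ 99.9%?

22

Prior odds = 0.005/0.995 = 1/199.
Target odds = 0.999/0.001 = 999.
Need L⁴ ≥ 999 ÷ (1/199) = 198801.
21⁴ = 194481 < 198801 ≤ 234256 = 22⁴, so L = 22.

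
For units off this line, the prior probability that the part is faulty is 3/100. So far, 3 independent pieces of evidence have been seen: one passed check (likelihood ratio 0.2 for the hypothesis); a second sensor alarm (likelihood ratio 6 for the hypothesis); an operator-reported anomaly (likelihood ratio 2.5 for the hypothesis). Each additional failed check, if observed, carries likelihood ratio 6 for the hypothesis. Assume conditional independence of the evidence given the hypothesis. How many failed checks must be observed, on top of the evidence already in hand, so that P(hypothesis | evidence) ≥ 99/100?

4

Prior odds = 0.03/0.97 = 3/97.
Combined Bayes factor of the evidence already in hand = 0.2 × 6 × 2.5 = 3.
Odds after that evidence = (3/97) × 3 = 9/97.
Target odds = 0.99/0.01 = 99.
Need 6ⁿ ≥ 99 ÷ (9/97) = 1067.
6³ = 216 falls short of 1067 but 6⁴ = 1296 reaches it, so n = 4.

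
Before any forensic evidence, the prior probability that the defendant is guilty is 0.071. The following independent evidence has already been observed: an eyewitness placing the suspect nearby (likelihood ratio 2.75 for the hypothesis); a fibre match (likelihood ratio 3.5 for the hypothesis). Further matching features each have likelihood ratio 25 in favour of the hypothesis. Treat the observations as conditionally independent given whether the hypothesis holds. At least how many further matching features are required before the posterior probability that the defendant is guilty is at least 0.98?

2

Prior odds = 0.071/0.929 = 71/929.
Combined Bayes factor of the evidence already in hand = 2.75 × 3.5 = 9.625.
Odds after that evidence = (71/929) × 9.625 = 5467/7432.
Target odds = 0.98/0.02 = 49.
Need 25ⁿ ≥ 49 ÷ (5467/7432) = 52024/781.
25¹ = 25 falls short of 52024/781 but 25² = 625 reaches it, so n = 2.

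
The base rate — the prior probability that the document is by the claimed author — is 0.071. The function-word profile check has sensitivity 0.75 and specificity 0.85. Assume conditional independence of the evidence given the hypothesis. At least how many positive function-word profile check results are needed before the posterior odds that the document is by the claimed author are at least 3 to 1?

Prior odds = 0.071/0.929 = 71/929.
False-positive rate = 1 − 0.85 = 0.15; likelihood ratio of a positive = 0.75/0.15 = 5.
Target odds = 3.
Need (71/929) × 5ⁿ ≥ 3, i.e. 5ⁿ ≥ 2787/71.
5² = 25 falls short of 2787/71 but 5³ = 125 reaches it, so n = 3.

3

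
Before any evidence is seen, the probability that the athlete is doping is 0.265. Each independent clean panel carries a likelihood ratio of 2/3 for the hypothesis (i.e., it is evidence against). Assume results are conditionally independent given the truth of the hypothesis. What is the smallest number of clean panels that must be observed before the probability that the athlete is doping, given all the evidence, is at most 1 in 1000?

Prior odds: 0.265 ÷ 0.735 = 53/147.
Likelihood ratio per clean panel = 2/3.
Target odds: 0.001 ÷ 0.999 = 1/999.
Need (53/147) × (2/3)ⁿ ≤ 1/999, i.e. (2/3)ⁿ ≤ 49/17649.
(2/3)¹⁴ = 16384/4782969 is still above 49/17649 but (2/3)¹⁵ = 32768/14348907 is at or below it, so n = 15.

15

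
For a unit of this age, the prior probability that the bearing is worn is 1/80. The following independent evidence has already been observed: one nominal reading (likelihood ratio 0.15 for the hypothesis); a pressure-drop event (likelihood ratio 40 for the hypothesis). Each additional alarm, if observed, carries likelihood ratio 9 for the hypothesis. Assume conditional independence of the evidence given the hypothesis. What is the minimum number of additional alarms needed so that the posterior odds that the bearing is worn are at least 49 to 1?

3

Prior odds = 0.0125/0.9875 = 1/79.
Combined Bayes factor of the evidence already in hand = 0.15 × 40 = 6.
Odds after that evidence = (1/79) × 6 = 6/79.
Target odds = 49.
Need 9ⁿ ≥ 49 ÷ (6/79) = 3871/6.
9² = 81 falls short of 3871/6 but 9³ = 729 reaches it, so n = 3.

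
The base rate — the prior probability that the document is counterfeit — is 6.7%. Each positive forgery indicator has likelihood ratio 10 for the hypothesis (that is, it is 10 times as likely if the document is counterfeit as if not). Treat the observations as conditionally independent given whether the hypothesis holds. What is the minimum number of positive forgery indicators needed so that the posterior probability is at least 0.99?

4

Prior odds = 0.067/0.933 = 67/933.
Likelihood ratio per positive forgery indicator = 10.
Target posterior odds = 0.99/0.01 = 99.
Require 10ⁿ ≥ 99 ÷ (67/933) = 92367/67.
10³ = 1000 falls short of 92367/67 but 10⁴ = 10000 reaches it, so n = 4.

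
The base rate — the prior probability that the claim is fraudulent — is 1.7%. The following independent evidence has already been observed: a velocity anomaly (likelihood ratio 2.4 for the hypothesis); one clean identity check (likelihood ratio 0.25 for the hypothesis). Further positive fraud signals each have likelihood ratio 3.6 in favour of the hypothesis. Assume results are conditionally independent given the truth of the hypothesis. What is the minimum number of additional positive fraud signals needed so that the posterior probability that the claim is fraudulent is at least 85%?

5

Prior odds = 0.017/0.983 = 17/983.
Combined Bayes factor of the evidence already in hand = 2.4 × 0.25 = 0.6.
Odds after that evidence = (17/983) × 0.6 = 51/4915.
Target odds = 0.85/0.15 = 17/3.
Need 3.6ⁿ ≥ 17/3 ÷ (51/4915) = 4915/9.
3.6⁴ = 167.9616 falls short of 4915/9 but 3.6⁵ = 604.66176 reaches it, so n = 5.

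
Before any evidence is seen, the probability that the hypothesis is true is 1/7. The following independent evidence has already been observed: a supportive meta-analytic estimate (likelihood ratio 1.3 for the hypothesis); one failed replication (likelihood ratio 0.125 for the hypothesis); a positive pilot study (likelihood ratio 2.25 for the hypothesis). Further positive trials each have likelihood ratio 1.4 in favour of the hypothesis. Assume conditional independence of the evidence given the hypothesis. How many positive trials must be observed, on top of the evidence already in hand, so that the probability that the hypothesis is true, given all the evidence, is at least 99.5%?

Prior odds = (1/7)/(6/7) = 1/6.
Combined Bayes factor of the evidence already in hand = 1.3 × 0.125 × 2.25 = 0.365625.
Odds after that evidence = (1/6) × 0.365625 = 0.0609375.
Target odds = 0.995/0.005 = 199.
Need 1.4ⁿ ≥ 199 ÷ 0.0609375 = 127360/39.
1.4²⁴ ≈3214.2 falls short of 127360/39 but 1.4²⁵ ≈4499.88 reaches it, so n = 25.

25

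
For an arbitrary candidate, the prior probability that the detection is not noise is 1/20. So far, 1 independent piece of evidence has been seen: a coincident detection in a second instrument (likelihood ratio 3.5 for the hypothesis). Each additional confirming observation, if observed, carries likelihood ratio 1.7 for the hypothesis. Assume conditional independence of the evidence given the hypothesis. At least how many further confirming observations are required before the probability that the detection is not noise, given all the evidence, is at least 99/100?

Prior odds = 0.05/0.95 = 1/19.
Bayes factor of the evidence already in hand = 3.5.
Odds after that evidence = (1/19) × 3.5 = 7/38.
Target odds = 0.99/0.01 = 99.
Need 1.7ⁿ ≥ 99 ÷ (7/38) = 3762/7.
1.7¹¹ ≈342.719 falls short of 3762/7 but 1.7¹² ≈582.622 reaches it, so n = 12.

12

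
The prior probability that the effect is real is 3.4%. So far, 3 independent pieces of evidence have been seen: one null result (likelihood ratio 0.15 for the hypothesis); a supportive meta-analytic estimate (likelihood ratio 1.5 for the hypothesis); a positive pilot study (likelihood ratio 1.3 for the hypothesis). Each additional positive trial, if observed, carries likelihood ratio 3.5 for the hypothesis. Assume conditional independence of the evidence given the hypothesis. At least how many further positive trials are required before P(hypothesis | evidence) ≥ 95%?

7

Prior odds = 0.034/0.966 = 17/483.
Combined Bayes factor of the evidence already in hand = 0.15 × 1.5 × 1.3 = 0.2925.
Odds after that evidence = (17/483) × 0.2925 = 663/64400.
Target odds = 0.95/0.05 = 19.
Need 3.5ⁿ ≥ 19 ÷ (663/64400) = 1223600/663.
3.5⁶ = 1838.265625 falls short of 1223600/663 but 3.5⁷ = 823543/128 reaches it, so n = 7.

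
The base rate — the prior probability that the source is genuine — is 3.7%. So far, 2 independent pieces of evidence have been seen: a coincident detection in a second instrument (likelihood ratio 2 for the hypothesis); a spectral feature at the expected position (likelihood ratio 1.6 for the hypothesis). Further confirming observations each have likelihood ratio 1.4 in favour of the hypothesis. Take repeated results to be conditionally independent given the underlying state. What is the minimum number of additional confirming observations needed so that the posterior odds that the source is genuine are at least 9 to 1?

Prior odds = 0.037/0.963 = 37/963.
Combined Bayes factor of the evidence already in hand = 2 × 1.6 = 3.2.
Odds after that evidence = (37/963) × 3.2 = 592/4815.
Target odds = 9.
Need 1.4ⁿ ≥ 9 ÷ (592/4815) = 43335/592.
1.4¹² ≈56.6939 falls short of 43335/592 but 1.4¹³ ≈79.3715 reaches it, so n = 13.

13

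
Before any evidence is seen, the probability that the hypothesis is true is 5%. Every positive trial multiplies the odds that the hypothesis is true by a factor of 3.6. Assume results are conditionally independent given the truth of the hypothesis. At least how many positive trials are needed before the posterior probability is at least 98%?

6

Prior odds: 0.05 ÷ 0.95 = 1/19.
Likelihood ratio per positive trial = 3.6.
Target odds: 0.98 ÷ 0.02 = 49.
Need (1/19) × 3.6ⁿ ≥ 49, i.e. 3.6ⁿ ≥ 931.
3.6⁵ = 604.66176 falls short of 931 but 3.6⁶ = 34012224/15625 reaches it, so n = 6.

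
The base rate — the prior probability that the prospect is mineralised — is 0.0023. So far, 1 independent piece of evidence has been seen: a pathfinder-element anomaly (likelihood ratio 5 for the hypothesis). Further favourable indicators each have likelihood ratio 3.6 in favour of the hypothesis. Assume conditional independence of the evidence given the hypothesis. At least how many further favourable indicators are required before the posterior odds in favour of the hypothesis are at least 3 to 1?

Prior odds = 0.0023/0.9977 = 23/9977.
Bayes factor of the evidence already in hand = 5.
Odds after that evidence = (23/9977) × 5 = 115/9977.
Target odds = 3.
Need 3.6ⁿ ≥ 3 ÷ (115/9977) = 29931/115.
3.6⁴ = 167.9616 falls short of 29931/115 but 3.6⁵ = 604.66176 reaches it, so n = 5.

5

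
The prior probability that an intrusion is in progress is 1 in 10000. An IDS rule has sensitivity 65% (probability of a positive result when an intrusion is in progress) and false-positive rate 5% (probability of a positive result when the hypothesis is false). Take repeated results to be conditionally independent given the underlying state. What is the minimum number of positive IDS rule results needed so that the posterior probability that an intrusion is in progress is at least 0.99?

6

Prior odds: 0.0001 ÷ 0.9999 = 1/9999.
Likelihood ratio of a positive result = 0.65/0.05 = 13.
Target posterior odds = 0.99/0.01 = 99.
Require 13ⁿ ≥ 99 ÷ (1/9999) = 989901.
13⁵ = 371293 falls short of 989901 but 13⁶ = 4826809 reaches it, so n = 6.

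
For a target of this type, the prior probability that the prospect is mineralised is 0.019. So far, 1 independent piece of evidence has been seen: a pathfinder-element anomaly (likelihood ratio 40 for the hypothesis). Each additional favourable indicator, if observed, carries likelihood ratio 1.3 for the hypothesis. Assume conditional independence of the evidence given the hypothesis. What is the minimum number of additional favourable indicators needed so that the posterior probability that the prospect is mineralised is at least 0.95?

13

Prior odds = 0.019/0.981 = 19/981.
Bayes factor of the evidence already in hand = 40.
Odds after that evidence = (19/981) × 40 = 760/981.
Target odds = 0.95/0.05 = 19.
Need 1.3ⁿ ≥ 19 ÷ (760/981) = 24.525.
1.3¹² ≈23.2981 falls short of 24.525 but 1.3¹³ ≈30.2875 reaches it, so n = 13.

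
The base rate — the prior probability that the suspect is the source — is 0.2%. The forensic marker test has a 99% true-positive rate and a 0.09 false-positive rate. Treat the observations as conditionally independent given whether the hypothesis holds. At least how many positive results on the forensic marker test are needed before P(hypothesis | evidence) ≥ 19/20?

4

Prior odds = 0.002/0.998 = 1/499.
Likelihood ratio of a positive result = 0.99/0.09 = 11.
Target posterior odds = 0.95/0.05 = 19.
Require 11ⁿ ≥ 19 ÷ (1/499) = 9481.
11³ = 1331 falls short of 9481 but 11⁴ = 14641 reaches it, so n = 4.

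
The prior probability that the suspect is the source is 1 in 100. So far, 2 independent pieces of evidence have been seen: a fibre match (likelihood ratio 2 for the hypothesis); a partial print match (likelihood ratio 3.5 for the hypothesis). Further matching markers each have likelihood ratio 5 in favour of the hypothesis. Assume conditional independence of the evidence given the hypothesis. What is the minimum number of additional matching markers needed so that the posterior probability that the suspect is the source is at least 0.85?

Prior odds = 0.01/0.99 = 1/99.
Combined Bayes factor of the evidence already in hand = 2 × 3.5 = 7.
Odds after that evidence = (1/99) × 7 = 7/99.
Target odds = 0.85/0.15 = 17/3.
Need 5ⁿ ≥ 17/3 ÷ (7/99) = 561/7.
5² = 25 falls short of 561/7 but 5³ = 125 reaches it, so n = 3.

3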